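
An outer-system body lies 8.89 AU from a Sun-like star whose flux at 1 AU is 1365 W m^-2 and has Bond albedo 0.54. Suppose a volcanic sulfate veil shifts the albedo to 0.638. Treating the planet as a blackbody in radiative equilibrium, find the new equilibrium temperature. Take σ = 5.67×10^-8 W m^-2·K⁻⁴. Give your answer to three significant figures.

72.5 K

Flux at the orbit: S = 1365/(8.89)² = 17.27 W m^-2.
With the new albedo, S(1−α₂)/4 = 1.563 W m^-2, so T₂ = 72.46 K.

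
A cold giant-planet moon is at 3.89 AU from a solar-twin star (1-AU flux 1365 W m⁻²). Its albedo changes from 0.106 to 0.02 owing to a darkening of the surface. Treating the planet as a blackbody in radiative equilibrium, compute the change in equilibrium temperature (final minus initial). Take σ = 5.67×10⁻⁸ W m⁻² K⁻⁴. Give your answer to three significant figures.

Irradiance scales as 1/d², so S = 1365 W m⁻² × (1/3.89)² = 90.21 W m⁻².
Before: T₁ = [90.21·0.894/(4σ)]^(1/4) = 137.3 K.
With α = 0.02, T₂ = 140.5 K.
Change: 140.5 − 137.3 = 3.190 K.

3.19 kelvin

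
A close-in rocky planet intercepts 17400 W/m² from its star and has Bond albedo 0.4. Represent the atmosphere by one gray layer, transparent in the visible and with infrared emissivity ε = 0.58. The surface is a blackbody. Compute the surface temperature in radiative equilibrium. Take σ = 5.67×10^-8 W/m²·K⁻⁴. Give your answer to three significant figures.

505 kelvin

At the top of the atmosphere, σT_e⁴ = S(1−α)/4 = 2610 W/m², giving T_e = 463.2 K.
Surface balance with a leaky layer gives σT_s⁴ = σT_e⁴·2/(2−ε), so T_s = T_e·[2/(2−0.58)]^(1/4) = 504.6 K.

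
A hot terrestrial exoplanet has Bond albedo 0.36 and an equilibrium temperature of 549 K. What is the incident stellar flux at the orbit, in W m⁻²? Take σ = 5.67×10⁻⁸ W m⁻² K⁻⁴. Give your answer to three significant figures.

32200 W m⁻²

Invert the energy balance for S: S = 4σT⁴/(1−α).
σT⁴ = 5.67×10⁻⁸·(549)⁴ = 5151 W m⁻².
S = 4·5151/0.64 = 32190 W m⁻².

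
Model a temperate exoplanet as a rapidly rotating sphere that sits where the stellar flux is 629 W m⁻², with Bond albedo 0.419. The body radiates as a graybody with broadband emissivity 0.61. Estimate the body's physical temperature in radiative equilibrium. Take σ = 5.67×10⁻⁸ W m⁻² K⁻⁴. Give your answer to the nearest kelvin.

Averaging over the sphere, the absorbed flux is S(1−α)/4 = 91.36 W m⁻².
Equating to εσT⁴ with ε = 0.61: T = (91.36/0.61σ)^(1/4) = 226.7 K.

227 K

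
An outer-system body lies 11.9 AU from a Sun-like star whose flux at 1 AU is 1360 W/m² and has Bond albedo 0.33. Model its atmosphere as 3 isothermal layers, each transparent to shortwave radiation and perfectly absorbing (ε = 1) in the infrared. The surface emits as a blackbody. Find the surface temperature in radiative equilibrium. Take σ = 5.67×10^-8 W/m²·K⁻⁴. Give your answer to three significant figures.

By the inverse-square law, S = 1360/11.9² = 9.604 W/m².
Top-of-atmosphere balance: σT_e⁴ = S(1−α)/4 = 1.609 W/m² → T_e = 72.98 K.
Layer-by-layer balance gives σT_s⁴ = (N+1)σT_e⁴, so T_s = 4^¼·72.98 = 103.2 K.

103 K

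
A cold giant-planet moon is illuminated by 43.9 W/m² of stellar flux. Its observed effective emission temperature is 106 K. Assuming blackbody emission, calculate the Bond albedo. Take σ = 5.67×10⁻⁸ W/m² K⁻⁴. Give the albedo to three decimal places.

0.348

From σT⁴ = S(1−α)/4 we invert for α: 1−α = 4σT⁴/S.
σT⁴ = 7.158 W/m², so 4σT⁴ = 28.63 W/m².
Hence α = 1 − 28.63/43.90 = 0.3478.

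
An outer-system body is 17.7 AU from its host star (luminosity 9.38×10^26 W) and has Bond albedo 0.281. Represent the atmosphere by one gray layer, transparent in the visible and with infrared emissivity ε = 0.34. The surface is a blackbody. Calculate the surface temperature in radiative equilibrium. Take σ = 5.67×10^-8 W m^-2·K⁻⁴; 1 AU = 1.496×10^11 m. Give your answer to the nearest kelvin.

80 kelvin

d = 17.7 × 1.496×10^11 m = 2.648×10^12 m.
S = L/(4πd²) = 10.65 W m^-2.
Effective emission temperature (TOA balance): σT_e⁴ = S(1−α)/4 = 1.914 W m^-2 → T_e = 76.22 K.
Surface balance with a leaky layer gives σT_s⁴ = σT_e⁴·2/(2−ε), so T_s = T_e·[2/(2−0.34)]^(1/4) = 79.85 K.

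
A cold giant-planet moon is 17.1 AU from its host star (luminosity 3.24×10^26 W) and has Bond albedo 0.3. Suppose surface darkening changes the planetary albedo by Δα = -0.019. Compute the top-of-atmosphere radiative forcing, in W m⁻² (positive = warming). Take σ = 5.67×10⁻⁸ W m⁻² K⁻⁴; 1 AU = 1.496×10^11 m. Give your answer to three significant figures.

d = 17.1 × 1.496×10^11 m = 2.558×10^12 m.
Spreading L over a sphere of radius d: S = 3.24×10^26/(4π·2.56×10^12²) = 3.940 W m⁻².
The change in absorbed flux is Δ[S(1−α)/4] = −SΔα/4 = 0.01871 W m⁻².

0.0187 W m⁻²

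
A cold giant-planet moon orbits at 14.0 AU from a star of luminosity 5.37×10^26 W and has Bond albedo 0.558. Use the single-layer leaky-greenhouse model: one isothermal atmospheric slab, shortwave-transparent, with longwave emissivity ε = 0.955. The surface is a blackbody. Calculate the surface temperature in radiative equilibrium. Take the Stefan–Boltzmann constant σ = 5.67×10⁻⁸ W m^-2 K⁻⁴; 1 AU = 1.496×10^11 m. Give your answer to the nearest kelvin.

78 kelvin

d = 14.0 × 1.496×10^11 m = 2.094×10^12 m.
Spreading L over a sphere of radius d: S = 5.37×10^26/(4π·2.09×10^12²) = 9.742 W m^-2.
Effective emission temperature (TOA balance): σT_e⁴ = S(1−α)/4 = 1.076 W m^-2 → T_e = 66.01 K.
Surface balance with a leaky layer gives σT_s⁴ = σT_e⁴·2/(2−ε), so T_s = T_e·[2/(2−0.955)]^(1/4) = 77.64 K.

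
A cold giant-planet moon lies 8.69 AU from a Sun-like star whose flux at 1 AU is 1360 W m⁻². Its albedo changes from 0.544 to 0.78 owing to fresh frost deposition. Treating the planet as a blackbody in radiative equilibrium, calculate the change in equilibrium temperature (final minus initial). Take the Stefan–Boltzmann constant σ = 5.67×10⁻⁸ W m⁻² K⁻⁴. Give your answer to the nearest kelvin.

By the inverse-square law, S = 1360/8.69² = 18.01 W m⁻².
Initial: T₁ = [S(1−0.544)/(4σ)]^(1/4) = 77.57 K.
With α = 0.78, T₂ = 64.65 K.
ΔT = T₂ − T₁ = -12.92 K.

-13 kelvin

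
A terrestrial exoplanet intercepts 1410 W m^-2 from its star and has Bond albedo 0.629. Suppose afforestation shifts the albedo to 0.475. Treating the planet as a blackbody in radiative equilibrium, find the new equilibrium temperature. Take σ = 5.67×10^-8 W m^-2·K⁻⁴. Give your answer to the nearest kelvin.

239 kelvin

T₂ = [S(1−α₂)/(4σ)]^(1/4) = [1410·0.525/(4σ)]^(1/4) = 239.0 K.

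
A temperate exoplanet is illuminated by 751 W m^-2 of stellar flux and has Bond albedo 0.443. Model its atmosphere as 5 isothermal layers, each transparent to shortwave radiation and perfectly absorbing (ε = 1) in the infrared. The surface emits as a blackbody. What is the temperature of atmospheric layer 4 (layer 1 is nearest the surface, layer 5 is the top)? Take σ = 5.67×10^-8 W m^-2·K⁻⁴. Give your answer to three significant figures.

Top-of-atmosphere balance: σT_e⁴ = S(1−α)/4 = 104.6 W m^-2 → T_e = 207.2 K.
The net upward flux σT_e⁴ is constant between every pair of levels, so T_k⁴ = (N+1−k)T_e⁴.
With k = 4: T_4 = (5+1−4)^¼·207.2 K = 246.4 K.

246 K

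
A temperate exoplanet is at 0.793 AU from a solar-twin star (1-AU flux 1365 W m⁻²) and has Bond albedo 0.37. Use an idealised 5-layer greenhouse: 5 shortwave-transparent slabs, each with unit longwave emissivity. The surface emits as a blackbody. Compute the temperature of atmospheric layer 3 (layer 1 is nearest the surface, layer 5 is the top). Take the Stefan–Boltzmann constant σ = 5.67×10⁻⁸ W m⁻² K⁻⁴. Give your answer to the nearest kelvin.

367 K

Irradiance scales as 1/d², so S = 1365 W m⁻² × (1/0.793)² = 2171 W m⁻².
OLR = S(1−α)/4 = 341.9 W m⁻²; the top layer radiates at T_e = 278.7 K.
In the N-layer model, layer k (counted from the surface) has T_k = (N+1−k)^(1/4)·T_e.
With k = 3: T_3 = (5+1−3)^¼·278.7 K = 366.7 K.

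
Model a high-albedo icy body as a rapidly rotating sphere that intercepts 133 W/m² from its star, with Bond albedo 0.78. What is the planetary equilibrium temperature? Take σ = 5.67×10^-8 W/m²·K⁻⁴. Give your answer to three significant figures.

107 K

The planet absorbs (1−α)S over its disc πR² and re-emits over 4πR², so the mean absorbed flux is (1−0.78)·133.0/4 = 7.315 W/m².
In equilibrium σT⁴ equals this, so T = 106.6 K.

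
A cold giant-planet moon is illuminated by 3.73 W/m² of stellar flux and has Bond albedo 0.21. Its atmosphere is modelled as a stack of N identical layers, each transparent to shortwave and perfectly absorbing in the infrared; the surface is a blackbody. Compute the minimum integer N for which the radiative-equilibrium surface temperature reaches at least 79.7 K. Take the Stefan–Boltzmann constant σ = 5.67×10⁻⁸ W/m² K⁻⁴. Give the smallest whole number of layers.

3

Top-of-atmosphere balance: σT_e⁴ = S(1−α)/4 = 0.7367 W/m² → T_e = 60.04 K.
T_s = (N+1)^(1/4)·T_e ≥ 79.7 K requires N+1 ≥ (T_s/T_e)⁴ = (79.7/60.04)⁴ = 3.106.
The minimum whole number is N = 3.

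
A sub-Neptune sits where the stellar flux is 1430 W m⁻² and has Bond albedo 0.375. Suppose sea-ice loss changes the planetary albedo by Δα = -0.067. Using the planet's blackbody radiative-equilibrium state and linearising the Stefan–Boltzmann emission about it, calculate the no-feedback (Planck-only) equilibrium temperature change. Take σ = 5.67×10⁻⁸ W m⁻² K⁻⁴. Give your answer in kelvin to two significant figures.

The baseline emission temperature is T_e = 250.5 K.
The change in absorbed flux is Δ[S(1−α)/4] = −SΔα/4 = 23.95 W m⁻².
The Planck feedback parameter is 4σT_e³ = 3.567 W m⁻²/K.
So ΔT₀ = 23.95/3.567 = 6.71 K.

6.7 kelvin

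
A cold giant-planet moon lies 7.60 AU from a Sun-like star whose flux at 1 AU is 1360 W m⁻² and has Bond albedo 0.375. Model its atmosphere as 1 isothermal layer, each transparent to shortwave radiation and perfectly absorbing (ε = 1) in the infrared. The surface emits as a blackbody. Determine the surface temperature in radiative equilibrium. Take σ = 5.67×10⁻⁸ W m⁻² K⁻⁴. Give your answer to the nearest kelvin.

Flux at the orbit: S = 1360/(7.60)² = 23.55 W m⁻².
OLR = S(1−α)/4 = 3.679 W m⁻²; the top layer radiates at T_e = 89.75 K.
For an N-layer opaque stack, T_s⁴ = (N+1)T_e⁴, hence T_s = (2)^(1/4)×89.75 K = 106.7 K.

107 K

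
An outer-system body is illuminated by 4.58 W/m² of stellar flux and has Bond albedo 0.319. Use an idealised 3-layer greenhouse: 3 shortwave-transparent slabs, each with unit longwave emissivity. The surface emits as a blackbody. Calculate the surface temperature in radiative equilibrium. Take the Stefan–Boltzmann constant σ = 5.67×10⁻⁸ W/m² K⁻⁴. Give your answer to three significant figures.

86.1 K

OLR = S(1−α)/4 = 0.7797 W/m²; the top layer radiates at T_e = 60.90 K.
With N = 3 opaque layers, T_s = (N+1)^(1/4)·T_e = 4^(1/4)·60.90 = 86.12 K.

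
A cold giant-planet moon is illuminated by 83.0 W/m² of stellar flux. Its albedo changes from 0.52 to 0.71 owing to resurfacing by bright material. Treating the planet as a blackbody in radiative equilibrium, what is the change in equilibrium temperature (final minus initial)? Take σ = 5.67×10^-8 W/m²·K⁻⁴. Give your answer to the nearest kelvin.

Initial: T₁ = [S(1−0.52)/(4σ)]^(1/4) = 115.1 K.
With α = 0.71, T₂ = 101.5 K.
Change: 101.5 − 115.1 = -13.63 K.

-14 K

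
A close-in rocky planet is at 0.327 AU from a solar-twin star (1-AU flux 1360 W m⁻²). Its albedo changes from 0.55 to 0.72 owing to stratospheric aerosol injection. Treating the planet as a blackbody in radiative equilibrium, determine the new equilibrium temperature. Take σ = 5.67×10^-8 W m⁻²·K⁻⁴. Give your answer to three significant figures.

354 K

Irradiance scales as 1/d², so S = 1360 W m⁻² × (1/0.327)² = 12720 W m⁻².
New equilibrium: T₂ = [(1−0.72)·12720/(4σ)]^(1/4) = 354.0 K.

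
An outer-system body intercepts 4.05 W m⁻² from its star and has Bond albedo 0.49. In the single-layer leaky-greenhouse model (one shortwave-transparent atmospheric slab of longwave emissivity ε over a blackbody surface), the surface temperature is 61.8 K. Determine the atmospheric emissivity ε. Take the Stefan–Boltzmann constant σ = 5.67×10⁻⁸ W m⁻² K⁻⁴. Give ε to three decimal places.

Effective temperature: T_e = [S(1−α)/(4σ)]^(1/4) = 54.93 K.
T_s⁴ = T_e⁴·2/(2−ε) → ε = 2 − 2(T_e/T_s)⁴ = 2 − 2·(54.93/61.8)⁴ = 0.7513.

0.751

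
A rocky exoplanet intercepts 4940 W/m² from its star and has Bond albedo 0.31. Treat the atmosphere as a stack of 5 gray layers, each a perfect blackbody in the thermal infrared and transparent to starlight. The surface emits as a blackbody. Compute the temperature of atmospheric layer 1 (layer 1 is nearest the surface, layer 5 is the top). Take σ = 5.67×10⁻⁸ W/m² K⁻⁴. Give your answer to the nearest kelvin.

Top-of-atmosphere balance: σT_e⁴ = S(1−α)/4 = 852.1 W/m² → T_e = 350.1 K.
In the N-layer model, layer k (counted from the surface) has T_k = (N+1−k)^(1/4)·T_e.
T_1 = (5)^(1/4)·350.1 = 523.6 K.

524 kelvin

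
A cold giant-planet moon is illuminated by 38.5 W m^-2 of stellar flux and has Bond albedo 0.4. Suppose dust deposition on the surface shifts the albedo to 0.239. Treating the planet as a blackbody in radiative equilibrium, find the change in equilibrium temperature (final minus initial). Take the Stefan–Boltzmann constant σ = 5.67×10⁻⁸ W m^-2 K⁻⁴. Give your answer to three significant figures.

6.15 K

Before: T₁ = [38.50·0.6/(4σ)]^(1/4) = 100.5 K.
With α = 0.239, T₂ = 106.6 K.
ΔT = T₂ − T₁ = 6.151 K.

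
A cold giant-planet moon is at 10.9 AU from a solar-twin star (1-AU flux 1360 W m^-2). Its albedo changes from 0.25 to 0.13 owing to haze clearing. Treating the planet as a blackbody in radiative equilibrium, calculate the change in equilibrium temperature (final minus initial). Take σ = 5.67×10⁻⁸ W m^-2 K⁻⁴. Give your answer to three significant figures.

2.97 kelvin

By the inverse-square law, S = 1360/10.9² = 11.45 W m^-2.
Before: T₁ = [11.45·0.75/(4σ)]^(1/4) = 78.44 K.
After:  T₂ = [11.45·0.87/(4σ)]^(1/4) = 81.40 K.
ΔT = T₂ − T₁ = 2.965 K.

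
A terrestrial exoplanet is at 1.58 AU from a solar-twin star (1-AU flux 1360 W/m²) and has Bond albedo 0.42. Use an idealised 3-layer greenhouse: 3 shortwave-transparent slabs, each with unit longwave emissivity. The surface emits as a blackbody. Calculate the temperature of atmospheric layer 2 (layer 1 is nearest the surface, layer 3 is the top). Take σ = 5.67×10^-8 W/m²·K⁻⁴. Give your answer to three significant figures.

230 kelvin

Irradiance scales as 1/d², so S = 1360 W/m² × (1/1.58)² = 544.8 W/m².
Top-of-atmosphere balance: σT_e⁴ = S(1−α)/4 = 78.99 W/m² → T_e = 193.2 K.
In the N-layer model, layer k (counted from the surface) has T_k = (N+1−k)^(1/4)·T_e.
T_2 = (2)^(1/4)·193.2 = 229.8 K.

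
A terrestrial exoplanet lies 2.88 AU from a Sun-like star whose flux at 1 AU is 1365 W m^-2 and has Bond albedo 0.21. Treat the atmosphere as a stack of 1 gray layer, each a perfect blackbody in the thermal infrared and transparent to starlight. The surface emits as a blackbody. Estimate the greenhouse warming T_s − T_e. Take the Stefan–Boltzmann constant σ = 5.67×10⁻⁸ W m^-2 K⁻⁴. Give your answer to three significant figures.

By the inverse-square law, S = 1365/2.88² = 164.6 W m^-2.
OLR = S(1−α)/4 = 32.50 W m^-2; the top layer radiates at T_e = 154.7 K.
Surface: T_s = (2)^¼·T_e = 184.0 K.
So the greenhouse effect raises the surface by 184.0 − 154.7 = 29.28 K.

29.3 K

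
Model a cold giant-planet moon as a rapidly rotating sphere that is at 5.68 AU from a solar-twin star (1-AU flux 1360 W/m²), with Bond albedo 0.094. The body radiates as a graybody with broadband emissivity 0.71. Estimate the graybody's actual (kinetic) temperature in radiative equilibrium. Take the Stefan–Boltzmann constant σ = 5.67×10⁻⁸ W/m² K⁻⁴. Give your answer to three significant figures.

Flux at the orbit: S = 1360/(5.68)² = 42.15 W/m².
Averaging over the sphere, the absorbed flux is S(1−α)/4 = 9.548 W/m².
Radiative balance εσT⁴ = 9.548 gives T = [9.548/(0.71·σ)]^(1/4) = 124.1 K.

124 K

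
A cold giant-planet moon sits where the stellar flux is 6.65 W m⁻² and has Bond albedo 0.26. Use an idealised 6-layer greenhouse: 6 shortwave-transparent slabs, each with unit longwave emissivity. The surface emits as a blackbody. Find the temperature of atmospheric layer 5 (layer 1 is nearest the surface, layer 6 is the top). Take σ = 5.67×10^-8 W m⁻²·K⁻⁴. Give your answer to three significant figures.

Top-of-atmosphere balance: σT_e⁴ = S(1−α)/4 = 1.230 W m⁻² → T_e = 68.25 K.
Each opaque layer satisfies 2T_j⁴ = T_{j−1}⁴ + T_{j+1}⁴, giving T_k⁴ = (N+1−k)T_e⁴.
T_5 = (2)^(1/4)·68.25 = 81.16 K.

81.2 K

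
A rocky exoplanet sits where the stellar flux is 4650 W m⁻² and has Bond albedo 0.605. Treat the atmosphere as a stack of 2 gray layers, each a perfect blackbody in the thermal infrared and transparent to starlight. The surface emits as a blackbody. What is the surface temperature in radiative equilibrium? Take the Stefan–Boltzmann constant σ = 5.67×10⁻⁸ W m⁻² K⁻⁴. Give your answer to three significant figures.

395 K

Top-of-atmosphere balance: σT_e⁴ = S(1−α)/4 = 459.2 W m⁻² → T_e = 300.0 K.
With N = 2 opaque layers, T_s = (N+1)^(1/4)·T_e = 3^(1/4)·300.0 = 394.8 K.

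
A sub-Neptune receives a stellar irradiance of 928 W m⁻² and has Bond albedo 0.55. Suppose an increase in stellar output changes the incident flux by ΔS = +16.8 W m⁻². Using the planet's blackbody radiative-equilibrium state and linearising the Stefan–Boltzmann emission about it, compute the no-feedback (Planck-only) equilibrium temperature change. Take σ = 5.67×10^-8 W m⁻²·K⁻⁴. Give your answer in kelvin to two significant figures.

Unperturbed T_e = [928.0·(1−0.55)/(4σ)]^¼ = 207.1 K.
TOA radiative forcing: ΔF = (1−α)ΔS/4 = 0.45·(+16.8)/4 = 1.890 W m⁻².
Linearising σT⁴ gives d(σT⁴)/dT = 4σT_e³ = 2.016 W m⁻² per K.
Hence the no-feedback warming is ΔF/(4σT_e³) = 0.938 K.

0.94 K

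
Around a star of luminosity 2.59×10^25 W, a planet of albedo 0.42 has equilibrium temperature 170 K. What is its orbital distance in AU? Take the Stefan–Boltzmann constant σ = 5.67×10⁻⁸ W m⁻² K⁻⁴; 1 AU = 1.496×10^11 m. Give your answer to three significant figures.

0.531 AU

The flux needed for this T is 4σT⁴/(1−0.42) = 326.6 W m⁻².
Then d = [L/(4πS)]^(1/2) = 7.944×10^10 m, i.e. 0.5310 AU.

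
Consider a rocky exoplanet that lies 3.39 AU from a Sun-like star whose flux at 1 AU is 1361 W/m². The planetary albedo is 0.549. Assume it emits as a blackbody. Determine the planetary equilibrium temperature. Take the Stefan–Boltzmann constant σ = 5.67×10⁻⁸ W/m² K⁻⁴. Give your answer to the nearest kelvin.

124 kelvin

Flux at the orbit: S = 1361/(3.39)² = 118.4 W/m².
Averaging over the sphere, the absorbed flux is S(1−α)/4 = 13.35 W/m².
Balancing against σT⁴: T = (13.35/5.67×10⁻⁸)^(1/4) = 123.9 K.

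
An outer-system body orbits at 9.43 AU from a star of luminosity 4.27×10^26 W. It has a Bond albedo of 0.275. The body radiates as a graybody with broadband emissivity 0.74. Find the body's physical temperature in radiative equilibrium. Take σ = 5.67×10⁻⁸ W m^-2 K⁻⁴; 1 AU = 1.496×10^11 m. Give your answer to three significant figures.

92.7 K

d = 9.43 × 1.496×10^11 m = 1.411×10^12 m.
S = L/(4πd²) = 17.07 W m^-2.
Averaging over the sphere, the absorbed flux is S(1−α)/4 = 3.095 W m^-2.
Equating to εσT⁴ with ε = 0.74: T = (3.095/0.74σ)^(1/4) = 92.67 K.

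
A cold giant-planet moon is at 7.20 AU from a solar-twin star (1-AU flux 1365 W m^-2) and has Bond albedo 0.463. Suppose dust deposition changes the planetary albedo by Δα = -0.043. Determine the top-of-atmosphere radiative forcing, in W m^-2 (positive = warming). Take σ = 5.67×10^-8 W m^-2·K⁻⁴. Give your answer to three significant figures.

Irradiance scales as 1/d², so S = 1365 W m^-2 × (1/7.20)² = 26.33 W m^-2.
The change in absorbed flux is Δ[S(1−α)/4] = −SΔα/4 = 0.2831 W m^-2.

0.283 W m^-2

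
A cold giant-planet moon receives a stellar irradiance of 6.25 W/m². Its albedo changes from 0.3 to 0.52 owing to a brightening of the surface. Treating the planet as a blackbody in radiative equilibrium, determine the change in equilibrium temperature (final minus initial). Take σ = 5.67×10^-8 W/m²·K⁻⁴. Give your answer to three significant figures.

Initial: T₁ = [S(1−0.3)/(4σ)]^(1/4) = 66.27 K.
Final:   T₂ = [S(1−0.52)/(4σ)]^(1/4) = 60.31 K.
ΔT = T₂ − T₁ = -5.965 K.

-5.97 K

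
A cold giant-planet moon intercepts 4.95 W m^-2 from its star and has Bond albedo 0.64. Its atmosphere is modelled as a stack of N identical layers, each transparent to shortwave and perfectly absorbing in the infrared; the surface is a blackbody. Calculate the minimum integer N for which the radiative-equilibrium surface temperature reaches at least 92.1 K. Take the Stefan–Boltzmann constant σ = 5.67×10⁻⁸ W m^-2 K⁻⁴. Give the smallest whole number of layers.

The effective emission temperature is T_e = [S(1−α)/(4σ)]^¼ = 52.94 K.
T_s = (N+1)^(1/4)·T_e ≥ 92.1 K requires N+1 ≥ (T_s/T_e)⁴ = (92.1/52.94)⁴ = 9.157.
The minimum whole number is N = 9.

9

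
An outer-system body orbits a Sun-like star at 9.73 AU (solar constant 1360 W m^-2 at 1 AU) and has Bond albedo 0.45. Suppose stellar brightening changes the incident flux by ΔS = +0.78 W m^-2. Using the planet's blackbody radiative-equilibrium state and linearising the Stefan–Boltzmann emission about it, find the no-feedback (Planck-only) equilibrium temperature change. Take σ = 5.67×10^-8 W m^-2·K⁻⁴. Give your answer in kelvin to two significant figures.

1.0 K

Flux at the orbit: S = 1360/(9.73)² = 14.37 W m^-2.
Unperturbed T_e = [14.37·(1−0.45)/(4σ)]^¼ = 76.83 K.
Only a fraction (1−α) is absorbed and it's spread over 4πR², so ΔF = (1−α)ΔS/4 = 0.1073 W m^-2.
Planck response: λ_P = 4σT_e³ = 4·5.67×10⁻⁸·(76.83)³ = 0.1028 W m^-2/K.
So ΔT₀ = 0.1073/0.1028 = 1.04 K.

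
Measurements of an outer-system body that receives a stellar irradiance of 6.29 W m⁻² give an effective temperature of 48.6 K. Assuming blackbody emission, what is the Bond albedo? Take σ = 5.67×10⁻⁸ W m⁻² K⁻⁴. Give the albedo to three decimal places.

Energy balance: S(1−α)/4 = σT⁴, so 1−α = 4σT⁴/S.
σT⁴ = 0.3163 W m⁻², so 4σT⁴ = 1.265 W m⁻².
1−α = 1.265/6.290 = 0.2012, so α = 0.7988.

0.799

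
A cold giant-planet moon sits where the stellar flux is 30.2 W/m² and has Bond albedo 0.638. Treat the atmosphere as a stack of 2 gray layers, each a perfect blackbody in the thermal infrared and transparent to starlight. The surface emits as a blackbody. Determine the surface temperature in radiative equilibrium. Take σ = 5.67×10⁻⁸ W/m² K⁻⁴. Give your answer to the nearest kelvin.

110 K

OLR = S(1−α)/4 = 2.733 W/m²; the top layer radiates at T_e = 83.32 K.
For an N-layer opaque stack, T_s⁴ = (N+1)T_e⁴, hence T_s = (3)^(1/4)×83.32 K = 109.7 K.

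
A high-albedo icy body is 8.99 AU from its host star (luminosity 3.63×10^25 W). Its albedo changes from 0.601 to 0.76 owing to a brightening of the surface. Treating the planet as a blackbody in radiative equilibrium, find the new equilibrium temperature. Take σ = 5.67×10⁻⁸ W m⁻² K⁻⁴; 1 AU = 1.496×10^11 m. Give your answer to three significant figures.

Orbital distance: d = 8.99 AU = 1.345×10^12 m.
Spreading L over a sphere of radius d: S = 3.63×10^25/(4π·1.34×10^12²) = 1.597 W m⁻².
New equilibrium: T₂ = [(1−0.76)·1.597/(4σ)]^(1/4) = 36.06 K.

36.1 K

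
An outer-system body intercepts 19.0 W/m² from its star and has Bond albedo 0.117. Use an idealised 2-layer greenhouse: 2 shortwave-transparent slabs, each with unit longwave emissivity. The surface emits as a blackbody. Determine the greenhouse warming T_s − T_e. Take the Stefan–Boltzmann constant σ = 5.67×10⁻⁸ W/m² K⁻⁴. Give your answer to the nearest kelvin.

29 K

The effective emission temperature is T_e = [S(1−α)/(4σ)]^¼ = 92.74 K.
T_s = (N+1)^(1/4)·T_e = 122.1 K.
So the greenhouse effect raises the surface by 122.1 − 92.74 = 29.31 K.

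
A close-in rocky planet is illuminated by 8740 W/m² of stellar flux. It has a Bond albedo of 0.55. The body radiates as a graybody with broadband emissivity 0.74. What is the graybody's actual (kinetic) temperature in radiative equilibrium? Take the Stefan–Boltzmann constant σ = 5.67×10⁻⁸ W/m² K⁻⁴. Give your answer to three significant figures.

Absorbed flux (global mean): S(1−α)/4 = 8740·0.45/4 = 983.2 W/m².
Equating to εσT⁴ with ε = 0.74: T = (983.2/0.74σ)^(1/4) = 391.3 K.

391 K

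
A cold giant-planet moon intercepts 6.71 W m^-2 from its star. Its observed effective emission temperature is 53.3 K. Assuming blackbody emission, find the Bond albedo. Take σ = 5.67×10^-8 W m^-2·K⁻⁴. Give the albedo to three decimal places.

0.727

Rearranging the radiative balance, α = 1 − 4σT⁴/S.
σT⁴ = 0.4576 W m^-2, so 4σT⁴ = 1.830 W m^-2.
Hence α = 1 − 1.830/6.710 = 0.7272.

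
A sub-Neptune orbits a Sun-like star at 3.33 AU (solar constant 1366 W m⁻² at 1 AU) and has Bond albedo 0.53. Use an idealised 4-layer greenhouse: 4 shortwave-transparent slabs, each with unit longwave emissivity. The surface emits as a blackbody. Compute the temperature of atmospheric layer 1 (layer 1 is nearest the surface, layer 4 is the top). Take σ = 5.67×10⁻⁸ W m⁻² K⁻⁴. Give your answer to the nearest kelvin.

Flux at the orbit: S = 1366/(3.33)² = 123.2 W m⁻².
OLR = S(1−α)/4 = 14.47 W m⁻²; the top layer radiates at T_e = 126.4 K.
The net upward flux σT_e⁴ is constant between every pair of levels, so T_k⁴ = (N+1−k)T_e⁴.
T_1 = (4)^(1/4)·126.4 = 178.8 K.

179 K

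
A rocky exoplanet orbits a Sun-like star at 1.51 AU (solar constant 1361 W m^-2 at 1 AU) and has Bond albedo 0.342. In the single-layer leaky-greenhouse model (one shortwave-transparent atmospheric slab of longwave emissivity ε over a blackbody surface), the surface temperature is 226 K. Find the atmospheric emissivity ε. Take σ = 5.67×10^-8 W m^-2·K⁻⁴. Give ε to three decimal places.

0.672

Irradiance scales as 1/d², so S = 1361 W m^-2 × (1/1.51)² = 596.9 W m^-2.
Effective temperature: T_e = [S(1−α)/(4σ)]^(1/4) = 204.0 K.
Inverting T_s⁴ = 2T_e⁴/(2−ε): (T_e/T_s)⁴ = 0.6638, so ε = 2(1 − 0.6638) = 0.6724.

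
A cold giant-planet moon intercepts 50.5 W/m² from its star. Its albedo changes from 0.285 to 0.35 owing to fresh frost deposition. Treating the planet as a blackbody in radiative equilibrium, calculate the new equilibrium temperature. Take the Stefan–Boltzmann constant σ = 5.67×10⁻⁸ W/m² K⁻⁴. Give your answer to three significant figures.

T₂ = [S(1−α₂)/(4σ)]^(1/4) = [50.50·0.65/(4σ)]^(1/4) = 109.7 K.

110 K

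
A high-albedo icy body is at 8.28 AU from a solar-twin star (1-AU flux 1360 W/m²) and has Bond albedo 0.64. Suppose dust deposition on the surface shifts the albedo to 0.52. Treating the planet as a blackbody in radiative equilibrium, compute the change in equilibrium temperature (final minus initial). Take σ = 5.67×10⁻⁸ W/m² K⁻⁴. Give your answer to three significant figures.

Irradiance scales as 1/d², so S = 1360 W/m² × (1/8.28)² = 19.84 W/m².
Before: T₁ = [19.84·0.36/(4σ)]^(1/4) = 74.91 K.
After:  T₂ = [19.84·0.48/(4σ)]^(1/4) = 80.50 K.
Change: 80.50 − 74.91 = 5.586 K.

5.59 kelvin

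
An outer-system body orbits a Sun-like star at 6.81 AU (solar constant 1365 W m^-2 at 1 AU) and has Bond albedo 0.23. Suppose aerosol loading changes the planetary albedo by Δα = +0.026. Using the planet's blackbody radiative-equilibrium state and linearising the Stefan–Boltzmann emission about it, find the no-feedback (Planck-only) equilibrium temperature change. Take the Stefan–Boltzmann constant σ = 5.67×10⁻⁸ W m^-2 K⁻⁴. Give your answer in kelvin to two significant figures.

Irradiance scales as 1/d², so S = 1365 W m^-2 × (1/6.81)² = 29.43 W m^-2.
Unperturbed T_e = [29.43·(1−0.23)/(4σ)]^¼ = 99.98 K.
ΔF = −(S/4)Δα = −(29.43/4)×(+0.026) = -0.1913 W m^-2.
Linearising σT⁴ gives d(σT⁴)/dT = 4σT_e³ = 0.2267 W m^-2 per K.
ΔT₀ = ΔF/λ_P = -0.1913/0.2267 = -0.844 K.

-0.84 K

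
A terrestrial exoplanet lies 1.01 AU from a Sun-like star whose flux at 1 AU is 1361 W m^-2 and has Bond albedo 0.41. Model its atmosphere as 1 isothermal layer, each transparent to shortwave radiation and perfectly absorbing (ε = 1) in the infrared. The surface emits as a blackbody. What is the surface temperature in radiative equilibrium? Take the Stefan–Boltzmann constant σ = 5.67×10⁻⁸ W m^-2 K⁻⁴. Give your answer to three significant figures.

289 K

Flux at the orbit: S = 1361/(1.01)² = 1334 W m^-2.
OLR = S(1−α)/4 = 196.8 W m^-2; the top layer radiates at T_e = 242.7 K.
With N = 1 opaque layers, T_s = (N+1)^(1/4)·T_e = 2^(1/4)·242.7 = 288.6 K.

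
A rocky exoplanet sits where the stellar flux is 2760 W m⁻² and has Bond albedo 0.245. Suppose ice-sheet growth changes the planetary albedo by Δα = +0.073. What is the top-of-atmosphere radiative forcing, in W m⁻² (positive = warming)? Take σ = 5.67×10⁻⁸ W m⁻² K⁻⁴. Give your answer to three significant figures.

-50.4 W m⁻²

The change in absorbed flux is Δ[S(1−α)/4] = −SΔα/4 = -50.37 W m⁻².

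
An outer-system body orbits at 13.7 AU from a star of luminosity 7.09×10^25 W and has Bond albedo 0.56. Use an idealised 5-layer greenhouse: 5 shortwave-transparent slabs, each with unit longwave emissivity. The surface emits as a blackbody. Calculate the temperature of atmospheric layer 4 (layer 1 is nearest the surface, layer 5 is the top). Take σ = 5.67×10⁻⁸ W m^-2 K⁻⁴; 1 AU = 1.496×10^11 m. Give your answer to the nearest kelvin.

48 K

d = 13.7 × 1.496×10^11 m = 2.050×10^12 m.
Spreading L over a sphere of radius d: S = 7.09×10^25/(4π·2.05×10^12²) = 1.343 W m^-2.
OLR = S(1−α)/4 = 0.1477 W m^-2; the top layer radiates at T_e = 40.18 K.
Each opaque layer satisfies 2T_j⁴ = T_{j−1}⁴ + T_{j+1}⁴, giving T_k⁴ = (N+1−k)T_e⁴.
T_4 = (2)^(1/4)·40.18 = 47.78 K.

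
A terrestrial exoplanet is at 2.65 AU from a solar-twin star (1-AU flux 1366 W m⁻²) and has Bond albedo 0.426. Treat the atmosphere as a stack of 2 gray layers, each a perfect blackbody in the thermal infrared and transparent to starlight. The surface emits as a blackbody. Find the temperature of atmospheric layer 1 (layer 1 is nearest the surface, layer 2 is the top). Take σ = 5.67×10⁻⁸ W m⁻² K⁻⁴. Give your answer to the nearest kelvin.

By the inverse-square law, S = 1366/2.65² = 194.5 W m⁻².
Top-of-atmosphere balance: σT_e⁴ = S(1−α)/4 = 27.91 W m⁻² → T_e = 149.0 K.
The net upward flux σT_e⁴ is constant between every pair of levels, so T_k⁴ = (N+1−k)T_e⁴.
With k = 1: T_1 = (2+1−1)^¼·149.0 K = 177.1 K.

177 K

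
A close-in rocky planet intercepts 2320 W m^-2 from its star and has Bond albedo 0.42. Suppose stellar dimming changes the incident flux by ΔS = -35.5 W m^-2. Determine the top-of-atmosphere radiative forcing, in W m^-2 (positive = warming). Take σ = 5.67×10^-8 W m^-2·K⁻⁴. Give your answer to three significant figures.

Only a fraction (1−α) is absorbed and it's spread over 4πR², so ΔF = (1−α)ΔS/4 = -5.148 W m^-2.

-5.15 W m^-2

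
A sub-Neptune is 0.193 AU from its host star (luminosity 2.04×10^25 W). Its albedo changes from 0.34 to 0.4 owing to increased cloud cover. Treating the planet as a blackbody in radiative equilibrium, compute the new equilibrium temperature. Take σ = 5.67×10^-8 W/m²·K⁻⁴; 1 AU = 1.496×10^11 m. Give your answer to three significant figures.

d = 0.193 × 1.496×10^11 m = 2.887×10^10 m.
S = L/(4πd²) = 1947 W/m².
T₂ = [S(1−α₂)/(4σ)]^(1/4) = [1947·0.6/(4σ)]^(1/4) = 267.9 K.

268 K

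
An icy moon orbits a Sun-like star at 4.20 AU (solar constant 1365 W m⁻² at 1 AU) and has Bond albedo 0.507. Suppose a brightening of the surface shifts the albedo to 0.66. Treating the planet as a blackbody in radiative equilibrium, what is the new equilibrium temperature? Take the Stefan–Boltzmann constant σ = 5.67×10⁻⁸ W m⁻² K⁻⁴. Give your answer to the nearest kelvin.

104 K

By the inverse-square law, S = 1365/4.20² = 77.38 W m⁻².
With the new albedo, S(1−α₂)/4 = 6.577 W m⁻², so T₂ = 103.8 K.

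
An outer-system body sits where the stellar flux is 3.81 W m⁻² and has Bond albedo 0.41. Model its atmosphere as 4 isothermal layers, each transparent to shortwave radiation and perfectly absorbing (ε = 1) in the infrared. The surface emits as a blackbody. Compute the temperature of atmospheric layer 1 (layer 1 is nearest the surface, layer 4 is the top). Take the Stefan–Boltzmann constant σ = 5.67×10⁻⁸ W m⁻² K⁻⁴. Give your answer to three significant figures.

The effective emission temperature is T_e = [S(1−α)/(4σ)]^¼ = 56.11 K.
The net upward flux σT_e⁴ is constant between every pair of levels, so T_k⁴ = (N+1−k)T_e⁴.
With k = 1: T_1 = (4+1−1)^¼·56.11 K = 79.35 K.

79.4 K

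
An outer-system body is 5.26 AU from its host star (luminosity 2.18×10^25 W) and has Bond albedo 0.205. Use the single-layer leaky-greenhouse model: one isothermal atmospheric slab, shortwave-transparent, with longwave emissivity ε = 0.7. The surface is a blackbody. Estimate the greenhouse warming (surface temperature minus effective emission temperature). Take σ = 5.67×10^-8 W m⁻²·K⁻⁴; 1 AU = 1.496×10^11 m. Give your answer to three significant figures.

6.37 K

d = 5.26 × 1.496×10^11 m = 7.869×10^11 m.
S = L/(4πd²) = 2.802 W m⁻².
Effective emission temperature (TOA balance): σT_e⁴ = S(1−α)/4 = 0.5568 W m⁻² → T_e = 55.98 K.
Surface balance with a leaky layer gives σT_s⁴ = σT_e⁴·2/(2−ε), so T_s = T_e·[2/(2−0.7)]^(1/4) = 62.35 K.
Greenhouse warming: T_s − T_e = 6.365 K.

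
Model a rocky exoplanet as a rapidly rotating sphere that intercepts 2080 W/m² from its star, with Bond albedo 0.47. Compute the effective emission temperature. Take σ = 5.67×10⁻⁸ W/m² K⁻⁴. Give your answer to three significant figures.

The planet absorbs (1−α)S over its disc πR² and re-emits over 4πR², so the mean absorbed flux is (1−0.47)·2080/4 = 275.6 W/m².
In equilibrium σT⁴ equals this, so T = 264.0 K.

264 kelvin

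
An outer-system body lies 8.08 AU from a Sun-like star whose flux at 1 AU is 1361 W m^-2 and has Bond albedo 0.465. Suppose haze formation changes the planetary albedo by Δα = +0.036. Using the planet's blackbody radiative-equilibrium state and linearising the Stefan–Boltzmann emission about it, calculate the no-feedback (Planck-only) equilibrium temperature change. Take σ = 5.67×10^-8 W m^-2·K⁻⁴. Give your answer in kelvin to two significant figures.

Flux at the orbit: S = 1361/(8.08)² = 20.85 W m^-2.
The baseline emission temperature is T_e = 83.74 K.
TOA radiative forcing: ΔF = −S·Δα/4 = −20.85·(+0.036)/4 = -0.1876 W m^-2.
The Planck feedback parameter is 4σT_e³ = 0.1332 W m^-2/K.
Hence the no-feedback warming is ΔF/(4σT_e³) = -1.41 K.

-1.4 K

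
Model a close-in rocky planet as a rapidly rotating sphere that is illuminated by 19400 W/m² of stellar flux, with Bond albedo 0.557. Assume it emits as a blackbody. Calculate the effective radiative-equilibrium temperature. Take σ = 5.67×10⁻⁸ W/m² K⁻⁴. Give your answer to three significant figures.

The planet absorbs (1−α)S over its disc πR² and re-emits over 4πR², so the mean absorbed flux is (1−0.557)·19400/4 = 2149 W/m².
Set σT⁴ = 2149 → T = (2149/σ)^(1/4) = 441.2 K.

441 K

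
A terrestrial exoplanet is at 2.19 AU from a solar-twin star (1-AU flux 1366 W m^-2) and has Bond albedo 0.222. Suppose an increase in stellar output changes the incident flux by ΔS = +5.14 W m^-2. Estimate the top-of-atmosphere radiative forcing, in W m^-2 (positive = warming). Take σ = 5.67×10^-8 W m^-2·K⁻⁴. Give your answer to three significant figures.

Irradiance scales as 1/d², so S = 1366 W m^-2 × (1/2.19)² = 284.8 W m^-2.
Only a fraction (1−α) is absorbed and it's spread over 4πR², so ΔF = (1−α)ΔS/4 = 0.9997 W m^-2.

1.00 W m^-2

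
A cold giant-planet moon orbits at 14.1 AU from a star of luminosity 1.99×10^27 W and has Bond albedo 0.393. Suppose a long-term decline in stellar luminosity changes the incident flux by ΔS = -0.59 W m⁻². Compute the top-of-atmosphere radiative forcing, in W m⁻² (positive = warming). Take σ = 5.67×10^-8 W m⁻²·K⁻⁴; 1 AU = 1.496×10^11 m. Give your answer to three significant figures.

Orbital distance: d = 14.1 AU = 2.109×10^12 m.
Spreading L over a sphere of radius d: S = 1.99×10^27/(4π·2.11×10^12²) = 35.59 W m⁻².
Only a fraction (1−α) is absorbed and it's spread over 4πR², so ΔF = (1−α)ΔS/4 = -0.08953 W m⁻².

-0.0895 W m⁻²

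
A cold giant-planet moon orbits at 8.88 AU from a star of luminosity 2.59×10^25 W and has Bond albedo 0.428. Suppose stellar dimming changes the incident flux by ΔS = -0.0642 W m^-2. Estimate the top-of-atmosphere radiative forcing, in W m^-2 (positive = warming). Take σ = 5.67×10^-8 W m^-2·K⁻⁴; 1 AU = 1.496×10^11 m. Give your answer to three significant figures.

-0.00918 W m^-2

d = 8.88 × 1.496×10^11 m = 1.328×10^12 m.
S = L/(4πd²) = 1.168 W m^-2.
ΔF = Δ[S(1−α)]/4 = (1−0.428)·-0.0642/4 = -0.009181 W m^-2.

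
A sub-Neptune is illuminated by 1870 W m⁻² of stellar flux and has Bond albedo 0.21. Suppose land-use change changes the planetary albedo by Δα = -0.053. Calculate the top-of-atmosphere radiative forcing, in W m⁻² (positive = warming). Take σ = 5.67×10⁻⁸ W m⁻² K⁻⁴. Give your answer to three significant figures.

ΔF = −(S/4)Δα = −(1870/4)×(-0.053) = 24.78 W m⁻².

24.8 W m⁻²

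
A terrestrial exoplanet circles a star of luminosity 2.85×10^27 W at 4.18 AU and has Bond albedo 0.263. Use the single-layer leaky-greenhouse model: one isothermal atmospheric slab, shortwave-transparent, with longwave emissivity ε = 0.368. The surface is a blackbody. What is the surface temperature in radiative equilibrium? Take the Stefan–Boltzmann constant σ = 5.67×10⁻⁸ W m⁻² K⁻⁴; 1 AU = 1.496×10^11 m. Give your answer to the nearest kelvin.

219 kelvin

Orbital distance: d = 4.18 AU = 6.253×10^11 m.
S = L/(4πd²) = 580.0 W m⁻².
Effective emission temperature (TOA balance): σT_e⁴ = S(1−α)/4 = 106.9 W m⁻² → T_e = 208.4 K.
Surface balance with a leaky layer gives σT_s⁴ = σT_e⁴·2/(2−ε), so T_s = T_e·[2/(2−0.368)]^(1/4) = 219.2 K.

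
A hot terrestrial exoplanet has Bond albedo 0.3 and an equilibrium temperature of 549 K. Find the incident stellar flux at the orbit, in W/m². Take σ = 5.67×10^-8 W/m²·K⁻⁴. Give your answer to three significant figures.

Invert the energy balance for S: S = 4σT⁴/(1−α).
The emitted flux is σT⁴ = 5151 W/m².
So S = 4×5151/(1−0.3) = 29430 W/m².

29400 W/m²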